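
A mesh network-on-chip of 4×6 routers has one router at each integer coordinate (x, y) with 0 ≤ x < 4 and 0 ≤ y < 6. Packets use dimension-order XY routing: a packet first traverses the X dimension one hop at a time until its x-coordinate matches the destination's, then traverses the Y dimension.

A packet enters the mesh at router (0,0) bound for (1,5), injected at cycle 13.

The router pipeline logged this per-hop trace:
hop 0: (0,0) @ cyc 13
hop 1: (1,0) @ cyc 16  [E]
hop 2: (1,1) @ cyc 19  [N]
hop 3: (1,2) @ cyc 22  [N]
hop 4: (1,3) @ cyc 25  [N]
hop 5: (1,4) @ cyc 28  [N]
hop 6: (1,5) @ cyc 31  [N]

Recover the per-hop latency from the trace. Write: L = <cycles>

From hop 0 (13) to hop 1 (16): +3 cycles.
That increment is L by definition: L = 3.

L = 3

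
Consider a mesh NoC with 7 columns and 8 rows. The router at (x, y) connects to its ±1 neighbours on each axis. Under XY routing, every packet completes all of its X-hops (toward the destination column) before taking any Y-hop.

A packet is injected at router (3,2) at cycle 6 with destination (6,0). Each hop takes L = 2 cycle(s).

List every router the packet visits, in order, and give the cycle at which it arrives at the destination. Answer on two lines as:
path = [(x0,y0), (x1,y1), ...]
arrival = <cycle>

path = [(3,2), (4,2), (5,2), (6,2), (6,1), (6,0)]
arrival = 16

  0. router=(3,2) cycle=6 (inject)
  1. router=(4,2) cycle=8 dir=E
  2. router=(5,2) cycle=10 dir=E
  3. router=(6,2) cycle=12 dir=E
  4. router=(6,1) cycle=14 dir=S
  5. router=(6,0) cycle=16 dir=S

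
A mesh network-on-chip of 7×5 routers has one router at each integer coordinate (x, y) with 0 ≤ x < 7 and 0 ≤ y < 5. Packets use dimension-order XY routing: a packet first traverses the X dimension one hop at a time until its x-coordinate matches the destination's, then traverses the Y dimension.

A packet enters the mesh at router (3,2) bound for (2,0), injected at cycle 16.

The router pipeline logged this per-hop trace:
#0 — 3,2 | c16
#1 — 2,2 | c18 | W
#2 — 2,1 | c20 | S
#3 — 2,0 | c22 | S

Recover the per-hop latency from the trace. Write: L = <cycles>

L = 2

Δcyc across hop 0→1: 18 − 16 = 2.
Each hop adds L, hence L = 2.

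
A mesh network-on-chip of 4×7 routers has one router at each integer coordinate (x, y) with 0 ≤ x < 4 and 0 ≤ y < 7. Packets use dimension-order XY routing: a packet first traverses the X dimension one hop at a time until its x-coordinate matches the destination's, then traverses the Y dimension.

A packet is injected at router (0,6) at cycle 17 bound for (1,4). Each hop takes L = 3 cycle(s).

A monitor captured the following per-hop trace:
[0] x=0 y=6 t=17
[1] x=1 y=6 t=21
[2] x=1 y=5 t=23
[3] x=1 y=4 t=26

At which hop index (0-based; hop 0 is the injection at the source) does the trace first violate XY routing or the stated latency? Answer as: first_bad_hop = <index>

check 1→ d=(1,0) cyc+4: BAD: Δcyc=4≠L

first_bad_hop = 1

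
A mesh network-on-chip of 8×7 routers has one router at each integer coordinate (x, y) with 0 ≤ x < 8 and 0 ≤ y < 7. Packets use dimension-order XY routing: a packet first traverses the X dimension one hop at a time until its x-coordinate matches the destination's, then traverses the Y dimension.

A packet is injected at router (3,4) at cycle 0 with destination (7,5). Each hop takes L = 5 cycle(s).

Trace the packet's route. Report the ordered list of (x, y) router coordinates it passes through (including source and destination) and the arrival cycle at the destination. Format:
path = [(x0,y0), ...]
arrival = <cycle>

path = [(3,4), (4,4), (5,4), (6,4), (7,4), (7,5)]
arrival = 25

t=0: at (3,4)
t=5: at (4,4) after E
t=10: at (5,4) after E
t=15: at (6,4) after E
t=20: at (7,4) after E
t=25: at (7,5) after N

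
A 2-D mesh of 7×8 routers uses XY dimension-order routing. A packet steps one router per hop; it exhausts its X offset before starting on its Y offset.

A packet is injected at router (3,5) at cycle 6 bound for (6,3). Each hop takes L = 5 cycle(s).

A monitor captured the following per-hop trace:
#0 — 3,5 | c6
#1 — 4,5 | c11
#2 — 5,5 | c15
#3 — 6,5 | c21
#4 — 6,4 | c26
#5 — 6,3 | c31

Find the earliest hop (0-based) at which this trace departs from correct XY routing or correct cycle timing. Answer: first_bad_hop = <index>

first_bad_hop = 2

check 1→ d=(1,0) cyc+5: ok
check 2→ d=(1,0) cyc+4: BAD: Δcyc=4≠L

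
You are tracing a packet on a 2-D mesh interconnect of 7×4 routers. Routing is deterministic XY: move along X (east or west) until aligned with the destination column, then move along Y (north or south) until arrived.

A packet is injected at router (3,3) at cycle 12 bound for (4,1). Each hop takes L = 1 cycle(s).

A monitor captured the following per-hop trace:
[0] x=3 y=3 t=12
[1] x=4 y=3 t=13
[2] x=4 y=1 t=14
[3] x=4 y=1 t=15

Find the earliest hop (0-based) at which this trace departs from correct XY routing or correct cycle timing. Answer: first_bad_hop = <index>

first_bad_hop = 2

check 1→ d=(1,0) cyc+1: ok
check 2→ d=(0,-2) cyc+1: BAD: non-unit step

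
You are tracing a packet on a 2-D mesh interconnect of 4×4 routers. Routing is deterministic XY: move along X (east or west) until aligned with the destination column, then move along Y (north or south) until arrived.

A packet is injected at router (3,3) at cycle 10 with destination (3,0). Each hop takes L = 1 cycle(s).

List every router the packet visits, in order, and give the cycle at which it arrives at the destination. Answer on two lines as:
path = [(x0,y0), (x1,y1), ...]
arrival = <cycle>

  0. router=(3,3) cycle=10 (inject)
  1. router=(3,2) cycle=11 dir=S
  2. router=(3,1) cycle=12 dir=S
  3. router=(3,0) cycle=13 dir=S

path = [(3,3), (3,2), (3,1), (3,0)]
arrival = 13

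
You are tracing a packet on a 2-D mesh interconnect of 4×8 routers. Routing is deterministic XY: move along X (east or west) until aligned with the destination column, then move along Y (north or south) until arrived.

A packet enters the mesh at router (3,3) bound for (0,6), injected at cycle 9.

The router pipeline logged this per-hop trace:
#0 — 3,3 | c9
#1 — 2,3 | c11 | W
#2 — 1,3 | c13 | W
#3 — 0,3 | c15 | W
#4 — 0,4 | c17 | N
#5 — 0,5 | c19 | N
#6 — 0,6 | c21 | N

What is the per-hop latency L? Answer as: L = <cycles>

cyc[1] − cyc[0] = 11 − 9 = 2.
Each hop adds L, hence L = 2.

L = 2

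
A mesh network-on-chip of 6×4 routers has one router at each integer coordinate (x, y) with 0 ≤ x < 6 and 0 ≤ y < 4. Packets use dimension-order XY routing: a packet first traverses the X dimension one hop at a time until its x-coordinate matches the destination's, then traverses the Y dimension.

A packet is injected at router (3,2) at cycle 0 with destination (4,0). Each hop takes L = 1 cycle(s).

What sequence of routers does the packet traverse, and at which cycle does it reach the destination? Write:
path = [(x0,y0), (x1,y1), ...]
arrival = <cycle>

path = [(3,2), (4,2), (4,1), (4,0)]
arrival = 3

src (3,2)  cyc=0
E→(4,2)  cyc=1
S→(4,1)  cyc=2
S→(4,0)  cyc=3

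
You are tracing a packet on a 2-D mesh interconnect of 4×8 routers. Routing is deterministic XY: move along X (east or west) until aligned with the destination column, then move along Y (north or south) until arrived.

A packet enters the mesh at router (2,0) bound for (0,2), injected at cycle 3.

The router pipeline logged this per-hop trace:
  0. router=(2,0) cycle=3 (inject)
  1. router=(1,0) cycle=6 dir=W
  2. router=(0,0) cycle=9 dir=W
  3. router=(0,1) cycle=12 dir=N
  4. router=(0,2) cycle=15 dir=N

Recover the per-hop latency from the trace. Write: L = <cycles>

Δcyc across hop 0→1: 6 − 3 = 3.
Per-hop latency L = Δcyc = 3.

L = 3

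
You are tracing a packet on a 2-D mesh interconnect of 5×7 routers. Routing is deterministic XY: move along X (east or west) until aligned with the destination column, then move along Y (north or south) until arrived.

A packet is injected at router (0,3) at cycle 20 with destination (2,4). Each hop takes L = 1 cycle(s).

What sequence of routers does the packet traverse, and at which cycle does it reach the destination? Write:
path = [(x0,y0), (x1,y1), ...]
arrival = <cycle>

t=20: at (0,3)
t=21: at (1,3) after E
t=22: at (2,3) after E
t=23: at (2,4) after N

path = [(0,3), (1,3), (2,3), (2,4)]
arrival = 23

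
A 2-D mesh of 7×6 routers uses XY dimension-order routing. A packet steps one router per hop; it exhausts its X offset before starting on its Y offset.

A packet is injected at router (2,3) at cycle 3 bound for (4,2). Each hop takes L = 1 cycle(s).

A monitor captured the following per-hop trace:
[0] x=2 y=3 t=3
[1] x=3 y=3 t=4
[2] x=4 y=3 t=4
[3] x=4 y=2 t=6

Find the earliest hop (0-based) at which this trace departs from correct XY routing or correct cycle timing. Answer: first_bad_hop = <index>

first_bad_hop = 2

check 1→ d=(1,0) cyc+1: ok
check 2→ d=(1,0) cyc+0: BAD: Δcyc=0≠L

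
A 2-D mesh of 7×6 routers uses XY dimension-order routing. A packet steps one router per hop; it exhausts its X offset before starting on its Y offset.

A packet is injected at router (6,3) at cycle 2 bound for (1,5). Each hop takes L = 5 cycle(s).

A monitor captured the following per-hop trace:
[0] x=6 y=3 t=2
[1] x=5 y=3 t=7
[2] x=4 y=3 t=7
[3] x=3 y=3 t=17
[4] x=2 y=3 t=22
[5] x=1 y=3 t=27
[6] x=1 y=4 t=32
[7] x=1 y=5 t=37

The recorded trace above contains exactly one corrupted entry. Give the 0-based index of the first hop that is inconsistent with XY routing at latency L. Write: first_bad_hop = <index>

first_bad_hop = 2

check 1→ d=(-1,0) cyc+5: ok
check 2→ d=(-1,0) cyc+0: BAD: Δcyc=0≠L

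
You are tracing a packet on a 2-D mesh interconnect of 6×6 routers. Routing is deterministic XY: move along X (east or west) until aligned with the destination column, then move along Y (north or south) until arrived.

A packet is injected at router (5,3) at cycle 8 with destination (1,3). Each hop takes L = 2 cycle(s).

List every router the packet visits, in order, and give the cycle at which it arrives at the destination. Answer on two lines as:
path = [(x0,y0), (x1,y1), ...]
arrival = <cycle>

[0] x=5 y=3 t=8
[1] x=4 y=3 t=10 →W
[2] x=3 y=3 t=12 →W
[3] x=2 y=3 t=14 →W
[4] x=1 y=3 t=16 →W

path = [(5,3), (4,3), (3,3), (2,3), (1,3)]
arrival = 16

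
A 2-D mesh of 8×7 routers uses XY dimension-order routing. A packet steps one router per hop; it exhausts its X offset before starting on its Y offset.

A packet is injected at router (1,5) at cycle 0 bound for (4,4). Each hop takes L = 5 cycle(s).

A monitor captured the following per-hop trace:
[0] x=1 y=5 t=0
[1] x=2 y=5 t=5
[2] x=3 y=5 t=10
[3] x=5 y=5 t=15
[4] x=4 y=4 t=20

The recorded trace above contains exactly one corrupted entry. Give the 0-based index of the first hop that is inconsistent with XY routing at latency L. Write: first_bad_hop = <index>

check 1→ d=(1,0) cyc+5: ok
check 2→ d=(1,0) cyc+5: ok
check 3→ d=(2,0) cyc+5: BAD: non-unit step

first_bad_hop = 3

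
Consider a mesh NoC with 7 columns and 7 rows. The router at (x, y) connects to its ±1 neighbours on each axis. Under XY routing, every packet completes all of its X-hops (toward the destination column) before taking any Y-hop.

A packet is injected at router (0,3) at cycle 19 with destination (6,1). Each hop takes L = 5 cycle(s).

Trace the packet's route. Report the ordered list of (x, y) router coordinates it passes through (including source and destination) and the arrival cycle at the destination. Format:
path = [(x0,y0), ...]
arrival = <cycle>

path = [(0,3), (1,3), (2,3), (3,3), (4,3), (5,3), (6,3), (6,2), (6,1)]
arrival = 59

  0. router=(0,3) cycle=19 (inject)
  1. router=(1,3) cycle=24 dir=E
  2. router=(2,3) cycle=29 dir=E
  3. router=(3,3) cycle=34 dir=E
  4. router=(4,3) cycle=39 dir=E
  5. router=(5,3) cycle=44 dir=E
  6. router=(6,3) cycle=49 dir=E
  7. router=(6,2) cycle=54 dir=S
  8. router=(6,1) cycle=59 dir=S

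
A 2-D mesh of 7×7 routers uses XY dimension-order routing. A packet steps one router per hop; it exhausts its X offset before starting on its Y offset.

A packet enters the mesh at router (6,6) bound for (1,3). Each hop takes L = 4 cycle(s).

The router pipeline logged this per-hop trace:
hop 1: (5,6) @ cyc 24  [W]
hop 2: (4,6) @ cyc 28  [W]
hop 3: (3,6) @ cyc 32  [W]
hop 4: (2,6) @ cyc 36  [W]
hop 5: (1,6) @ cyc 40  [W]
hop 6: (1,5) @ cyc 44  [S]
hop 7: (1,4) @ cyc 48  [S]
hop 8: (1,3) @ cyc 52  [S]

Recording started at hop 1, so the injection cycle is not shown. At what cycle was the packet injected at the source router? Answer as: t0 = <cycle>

t0 = 20

Hop 1 reached at cycle 24; hop k is at t0 + k·L.
So t0 = 24 − 1·4 = 20.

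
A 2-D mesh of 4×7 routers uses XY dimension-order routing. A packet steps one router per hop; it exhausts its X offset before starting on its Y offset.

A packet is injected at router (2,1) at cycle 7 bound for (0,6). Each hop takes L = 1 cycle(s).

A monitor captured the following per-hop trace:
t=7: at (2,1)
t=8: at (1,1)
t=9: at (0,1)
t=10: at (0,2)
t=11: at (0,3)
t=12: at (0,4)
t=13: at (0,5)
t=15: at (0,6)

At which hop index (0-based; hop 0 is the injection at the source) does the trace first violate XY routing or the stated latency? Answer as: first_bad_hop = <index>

[1] (-1,+0) / 1c ⇒ ok
[2] (-1,+0) / 1c ⇒ ok
[3] (+0,+1) / 1c ⇒ ok
[4] (+0,+1) / 1c ⇒ ok
[5] (+0,+1) / 1c ⇒ ok
[6] (+0,+1) / 1c ⇒ ok
[7] (+0,+1) / 2c ⇒ BAD: Δcyc=2≠L

first_bad_hop = 7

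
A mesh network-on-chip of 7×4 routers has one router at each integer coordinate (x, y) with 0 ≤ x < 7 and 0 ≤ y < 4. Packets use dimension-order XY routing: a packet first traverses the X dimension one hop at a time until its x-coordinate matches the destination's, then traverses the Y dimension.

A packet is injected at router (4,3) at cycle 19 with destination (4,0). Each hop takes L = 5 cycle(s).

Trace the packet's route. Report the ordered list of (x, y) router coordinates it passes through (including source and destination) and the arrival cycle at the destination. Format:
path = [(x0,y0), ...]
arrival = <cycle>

src (4,3)  cyc=19
S→(4,2)  cyc=24
S→(4,1)  cyc=29
S→(4,0)  cyc=34

path = [(4,3), (4,2), (4,1), (4,0)]
arrival = 34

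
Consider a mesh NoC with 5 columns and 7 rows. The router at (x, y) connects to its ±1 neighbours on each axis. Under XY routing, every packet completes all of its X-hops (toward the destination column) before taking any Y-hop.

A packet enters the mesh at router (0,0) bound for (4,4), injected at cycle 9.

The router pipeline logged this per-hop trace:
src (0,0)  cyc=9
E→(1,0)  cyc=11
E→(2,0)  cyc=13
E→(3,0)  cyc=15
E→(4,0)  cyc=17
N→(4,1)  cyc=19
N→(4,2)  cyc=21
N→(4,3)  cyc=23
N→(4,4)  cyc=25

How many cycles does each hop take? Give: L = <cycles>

L = 2

cyc[1] − cyc[0] = 11 − 9 = 2.
That increment is L by definition: L = 2.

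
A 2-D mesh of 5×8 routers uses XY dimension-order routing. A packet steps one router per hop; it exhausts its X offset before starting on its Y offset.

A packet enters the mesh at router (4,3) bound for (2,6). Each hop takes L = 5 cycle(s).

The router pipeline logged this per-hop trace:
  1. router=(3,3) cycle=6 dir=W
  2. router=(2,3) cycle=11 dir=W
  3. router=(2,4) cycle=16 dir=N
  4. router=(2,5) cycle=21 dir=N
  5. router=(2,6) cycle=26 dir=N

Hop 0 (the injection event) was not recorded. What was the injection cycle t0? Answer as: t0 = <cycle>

At hop 1 the cycle is 6; in general cyc_k = t0 + kL.
t0 = cyc[1] − L = 6 − 5 = 1.

t0 = 1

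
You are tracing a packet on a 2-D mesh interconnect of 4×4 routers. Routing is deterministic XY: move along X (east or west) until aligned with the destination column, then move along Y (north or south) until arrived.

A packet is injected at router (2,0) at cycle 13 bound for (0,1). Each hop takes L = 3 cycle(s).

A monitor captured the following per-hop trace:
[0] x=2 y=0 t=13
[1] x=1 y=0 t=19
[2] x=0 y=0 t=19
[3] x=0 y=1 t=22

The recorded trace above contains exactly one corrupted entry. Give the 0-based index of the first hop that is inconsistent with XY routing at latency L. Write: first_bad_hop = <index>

hop 1: step (-1,+0), +6 cyc — BAD: Δcyc=6≠L

first_bad_hop = 1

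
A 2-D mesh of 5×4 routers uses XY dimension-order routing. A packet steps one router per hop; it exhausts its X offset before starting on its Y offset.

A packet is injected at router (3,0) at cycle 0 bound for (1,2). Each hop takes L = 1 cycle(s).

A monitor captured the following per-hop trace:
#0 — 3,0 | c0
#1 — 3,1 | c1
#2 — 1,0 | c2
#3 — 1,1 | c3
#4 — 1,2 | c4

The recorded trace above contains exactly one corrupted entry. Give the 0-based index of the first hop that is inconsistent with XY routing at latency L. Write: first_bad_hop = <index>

first_bad_hop = 1

check 1→ d=(0,1) cyc+1: BAD: Y-move but x=3≠1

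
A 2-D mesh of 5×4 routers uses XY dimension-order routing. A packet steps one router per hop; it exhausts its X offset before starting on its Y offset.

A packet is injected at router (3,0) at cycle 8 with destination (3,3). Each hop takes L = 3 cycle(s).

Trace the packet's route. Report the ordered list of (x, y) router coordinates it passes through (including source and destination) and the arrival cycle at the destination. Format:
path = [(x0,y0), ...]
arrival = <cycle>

t=8: at (3,0)
t=11: at (3,1) after N
t=14: at (3,2) after N
t=17: at (3,3) after N

path = [(3,0), (3,1), (3,2), (3,3)]
arrival = 17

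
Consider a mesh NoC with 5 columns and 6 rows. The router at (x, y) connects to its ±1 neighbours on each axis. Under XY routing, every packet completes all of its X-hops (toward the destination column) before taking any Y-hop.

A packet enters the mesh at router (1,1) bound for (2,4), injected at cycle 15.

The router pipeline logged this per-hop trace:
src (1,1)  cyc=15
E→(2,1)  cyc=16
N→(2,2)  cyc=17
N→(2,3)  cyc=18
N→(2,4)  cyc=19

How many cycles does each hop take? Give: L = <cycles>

From hop 0 (15) to hop 1 (16): +1 cycles.
That increment is L by definition: L = 1.

L = 1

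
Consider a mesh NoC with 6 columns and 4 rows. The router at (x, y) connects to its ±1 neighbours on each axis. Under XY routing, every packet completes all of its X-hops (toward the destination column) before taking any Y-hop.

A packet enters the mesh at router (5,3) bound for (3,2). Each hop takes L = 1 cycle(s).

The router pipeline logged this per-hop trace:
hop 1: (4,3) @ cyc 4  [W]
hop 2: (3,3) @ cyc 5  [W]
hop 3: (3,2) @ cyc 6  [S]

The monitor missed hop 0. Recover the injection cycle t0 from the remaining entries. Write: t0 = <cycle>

t0 = 3

Hop 1 reached at cycle 4; hop k is at t0 + k·L.
Subtract one hop: t0 = 4 − 1 = 3.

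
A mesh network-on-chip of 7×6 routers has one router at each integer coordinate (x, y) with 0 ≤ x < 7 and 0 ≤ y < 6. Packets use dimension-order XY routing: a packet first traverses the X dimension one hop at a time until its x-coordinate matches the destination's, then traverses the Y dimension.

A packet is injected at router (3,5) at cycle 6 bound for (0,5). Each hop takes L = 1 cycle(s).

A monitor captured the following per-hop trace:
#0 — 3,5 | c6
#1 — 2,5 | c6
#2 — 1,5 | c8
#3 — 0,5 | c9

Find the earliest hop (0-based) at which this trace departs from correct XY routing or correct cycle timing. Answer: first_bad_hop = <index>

hop 1: step (-1,+0), +0 cyc — BAD: Δcyc=0≠L

first_bad_hop = 1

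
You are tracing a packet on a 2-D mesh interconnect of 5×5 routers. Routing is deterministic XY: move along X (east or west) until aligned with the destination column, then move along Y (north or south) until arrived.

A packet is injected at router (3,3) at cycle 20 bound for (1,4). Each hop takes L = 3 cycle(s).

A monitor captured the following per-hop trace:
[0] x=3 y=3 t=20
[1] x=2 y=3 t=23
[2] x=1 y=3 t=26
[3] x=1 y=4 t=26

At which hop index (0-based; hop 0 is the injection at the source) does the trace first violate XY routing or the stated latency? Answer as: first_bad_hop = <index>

hop 1: step (-1,+0), +3 cyc — ok
hop 2: step (-1,+0), +3 cyc — ok
hop 3: step (+0,+1), +0 cyc — BAD: Δcyc=0≠L

first_bad_hop = 3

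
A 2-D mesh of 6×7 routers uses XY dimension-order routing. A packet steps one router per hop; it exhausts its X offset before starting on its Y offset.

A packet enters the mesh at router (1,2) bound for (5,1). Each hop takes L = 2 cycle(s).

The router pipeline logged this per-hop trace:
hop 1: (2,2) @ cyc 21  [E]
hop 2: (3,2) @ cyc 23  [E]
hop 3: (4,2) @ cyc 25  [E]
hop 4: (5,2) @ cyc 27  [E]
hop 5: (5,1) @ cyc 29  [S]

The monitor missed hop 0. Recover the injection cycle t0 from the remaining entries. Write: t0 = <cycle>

cyc[1] = 21 and cyc[k] = t0 + k·L for every k.
Subtract one hop: t0 = 21 − 2 = 19.

t0 = 19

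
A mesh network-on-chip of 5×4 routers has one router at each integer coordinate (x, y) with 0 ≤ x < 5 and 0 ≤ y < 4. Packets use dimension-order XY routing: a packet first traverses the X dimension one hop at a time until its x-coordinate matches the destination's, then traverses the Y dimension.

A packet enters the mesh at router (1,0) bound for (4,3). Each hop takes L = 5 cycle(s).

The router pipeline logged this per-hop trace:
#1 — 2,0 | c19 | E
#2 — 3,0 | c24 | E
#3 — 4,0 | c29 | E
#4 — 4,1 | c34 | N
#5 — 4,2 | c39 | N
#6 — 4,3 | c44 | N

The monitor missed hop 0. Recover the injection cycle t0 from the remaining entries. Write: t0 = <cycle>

t0 = 14

cyc[1] = 19 and cyc[k] = t0 + k·L for every k.
So t0 = 19 − 1·5 = 14.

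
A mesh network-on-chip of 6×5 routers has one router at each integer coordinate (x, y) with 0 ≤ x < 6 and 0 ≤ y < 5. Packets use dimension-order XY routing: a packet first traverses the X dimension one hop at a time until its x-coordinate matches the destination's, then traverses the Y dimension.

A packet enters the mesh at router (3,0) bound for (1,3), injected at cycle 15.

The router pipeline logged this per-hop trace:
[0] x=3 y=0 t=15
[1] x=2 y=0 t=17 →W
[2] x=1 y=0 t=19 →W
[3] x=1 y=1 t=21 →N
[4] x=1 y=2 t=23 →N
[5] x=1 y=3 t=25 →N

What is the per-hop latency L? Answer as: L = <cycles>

Between hops 0 and 1 the cycle counter advances 17 − 15 = 2.
Each hop adds L, hence L = 2.

L = 2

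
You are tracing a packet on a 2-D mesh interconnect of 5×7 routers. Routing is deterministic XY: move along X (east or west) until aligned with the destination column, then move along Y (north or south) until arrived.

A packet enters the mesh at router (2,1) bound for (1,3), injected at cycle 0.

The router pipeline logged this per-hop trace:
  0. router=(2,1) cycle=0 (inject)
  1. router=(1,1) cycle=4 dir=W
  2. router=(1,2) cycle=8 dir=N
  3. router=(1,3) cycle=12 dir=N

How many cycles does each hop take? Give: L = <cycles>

From hop 0 (0) to hop 1 (4): +4 cycles.
Each hop adds L, hence L = 4.

L = 4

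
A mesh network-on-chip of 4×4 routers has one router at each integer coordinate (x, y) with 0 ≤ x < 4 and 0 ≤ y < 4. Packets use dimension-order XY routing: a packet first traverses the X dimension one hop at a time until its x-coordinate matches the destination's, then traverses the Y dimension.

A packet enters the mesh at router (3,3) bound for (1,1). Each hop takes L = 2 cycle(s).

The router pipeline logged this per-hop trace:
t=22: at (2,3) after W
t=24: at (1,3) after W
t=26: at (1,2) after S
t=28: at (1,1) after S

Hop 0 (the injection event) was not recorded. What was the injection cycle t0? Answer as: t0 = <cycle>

t0 = 20

Hop 1 reached at cycle 22; hop k is at t0 + k·L.
So t0 = 22 − 1·2 = 20.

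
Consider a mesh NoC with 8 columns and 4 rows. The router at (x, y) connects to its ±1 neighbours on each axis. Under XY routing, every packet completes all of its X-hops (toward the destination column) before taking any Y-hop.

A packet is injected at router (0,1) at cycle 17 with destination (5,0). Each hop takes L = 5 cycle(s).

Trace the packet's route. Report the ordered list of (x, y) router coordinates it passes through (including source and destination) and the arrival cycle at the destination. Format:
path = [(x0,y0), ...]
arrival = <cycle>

path = [(0,1), (1,1), (2,1), (3,1), (4,1), (5,1), (5,0)]
arrival = 47

  0. router=(0,1) cycle=17 (inject)
  1. router=(1,1) cycle=22 dir=E
  2. router=(2,1) cycle=27 dir=E
  3. router=(3,1) cycle=32 dir=E
  4. router=(4,1) cycle=37 dir=E
  5. router=(5,1) cycle=42 dir=E
  6. router=(5,0) cycle=47 dir=S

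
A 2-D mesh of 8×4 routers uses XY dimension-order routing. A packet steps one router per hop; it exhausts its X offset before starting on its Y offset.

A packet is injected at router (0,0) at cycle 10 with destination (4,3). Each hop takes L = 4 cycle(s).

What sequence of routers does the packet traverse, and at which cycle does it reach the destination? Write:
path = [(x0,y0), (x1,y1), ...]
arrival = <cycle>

path = [(0,0), (1,0), (2,0), (3,0), (4,0), (4,1), (4,2), (4,3)]
arrival = 38

  0. router=(0,0) cycle=10 (inject)
  1. router=(1,0) cycle=14 dir=E
  2. router=(2,0) cycle=18 dir=E
  3. router=(3,0) cycle=22 dir=E
  4. router=(4,0) cycle=26 dir=E
  5. router=(4,1) cycle=30 dir=N
  6. router=(4,2) cycle=34 dir=N
  7. router=(4,3) cycle=38 dir=N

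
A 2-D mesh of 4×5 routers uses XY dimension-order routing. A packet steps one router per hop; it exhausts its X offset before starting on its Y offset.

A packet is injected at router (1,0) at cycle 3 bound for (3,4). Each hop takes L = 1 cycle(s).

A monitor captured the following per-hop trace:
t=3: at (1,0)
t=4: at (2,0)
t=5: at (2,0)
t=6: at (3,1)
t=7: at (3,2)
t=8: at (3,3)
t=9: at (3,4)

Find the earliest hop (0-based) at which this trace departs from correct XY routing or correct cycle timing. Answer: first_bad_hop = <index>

check 1→ d=(1,0) cyc+1: ok
check 2→ d=(0,0) cyc+1: BAD: non-unit step

first_bad_hop = 2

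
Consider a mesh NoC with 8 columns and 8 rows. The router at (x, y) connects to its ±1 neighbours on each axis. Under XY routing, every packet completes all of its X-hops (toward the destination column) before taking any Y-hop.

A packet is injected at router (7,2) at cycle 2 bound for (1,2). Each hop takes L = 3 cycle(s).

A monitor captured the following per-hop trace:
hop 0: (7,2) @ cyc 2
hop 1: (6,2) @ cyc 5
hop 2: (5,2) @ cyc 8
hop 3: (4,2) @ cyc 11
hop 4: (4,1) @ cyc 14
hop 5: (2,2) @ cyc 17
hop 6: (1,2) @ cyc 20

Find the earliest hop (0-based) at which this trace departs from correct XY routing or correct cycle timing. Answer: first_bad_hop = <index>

first_bad_hop = 4

hop 1: step (-1,+0), +3 cyc — ok
hop 2: step (-1,+0), +3 cyc — ok
hop 3: step (-1,+0), +3 cyc — ok
hop 4: step (+0,-1), +3 cyc — BAD: Y-move but x=4≠1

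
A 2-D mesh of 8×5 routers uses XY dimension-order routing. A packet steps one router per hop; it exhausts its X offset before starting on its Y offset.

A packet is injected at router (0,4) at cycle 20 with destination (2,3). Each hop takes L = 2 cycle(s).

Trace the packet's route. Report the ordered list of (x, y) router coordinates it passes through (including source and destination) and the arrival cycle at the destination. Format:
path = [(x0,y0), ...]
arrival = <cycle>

path = [(0,4), (1,4), (2,4), (2,3)]
arrival = 26

#0 — 0,4 | c20
#1 — 1,4 | c22 | E
#2 — 2,4 | c24 | E
#3 — 2,3 | c26 | S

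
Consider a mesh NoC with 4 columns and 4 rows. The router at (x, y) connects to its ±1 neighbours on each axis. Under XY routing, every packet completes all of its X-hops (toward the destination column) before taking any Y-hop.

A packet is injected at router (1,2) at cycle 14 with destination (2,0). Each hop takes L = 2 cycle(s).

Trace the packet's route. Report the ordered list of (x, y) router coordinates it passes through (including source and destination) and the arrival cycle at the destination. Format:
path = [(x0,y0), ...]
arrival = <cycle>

t=14: at (1,2)
t=16: at (2,2) after E
t=18: at (2,1) after S
t=20: at (2,0) after S

path = [(1,2), (2,2), (2,1), (2,0)]
arrival = 20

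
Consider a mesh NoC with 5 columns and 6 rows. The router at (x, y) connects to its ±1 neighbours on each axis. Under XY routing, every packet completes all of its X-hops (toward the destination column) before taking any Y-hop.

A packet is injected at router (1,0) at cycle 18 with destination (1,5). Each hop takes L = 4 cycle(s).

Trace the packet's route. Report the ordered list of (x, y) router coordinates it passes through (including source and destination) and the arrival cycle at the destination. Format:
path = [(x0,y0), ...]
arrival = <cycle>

path = [(1,0), (1,1), (1,2), (1,3), (1,4), (1,5)]
arrival = 38

hop 0: (1,0) @ cyc 18
hop 1: (1,1) @ cyc 22  [N]
hop 2: (1,2) @ cyc 26  [N]
hop 3: (1,3) @ cyc 30  [N]
hop 4: (1,4) @ cyc 34  [N]
hop 5: (1,5) @ cyc 38  [N]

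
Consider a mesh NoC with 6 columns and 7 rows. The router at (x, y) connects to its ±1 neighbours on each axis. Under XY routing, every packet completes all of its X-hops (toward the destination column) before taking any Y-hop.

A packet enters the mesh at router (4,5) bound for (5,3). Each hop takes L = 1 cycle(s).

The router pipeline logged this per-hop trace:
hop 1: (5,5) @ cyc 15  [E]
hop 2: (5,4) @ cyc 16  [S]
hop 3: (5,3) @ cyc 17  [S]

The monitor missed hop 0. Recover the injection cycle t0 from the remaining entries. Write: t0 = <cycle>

t0 = 14

cyc[1] = 15 and cyc[k] = t0 + k·L for every k.
t0 = cyc[1] − L = 15 − 1 = 14.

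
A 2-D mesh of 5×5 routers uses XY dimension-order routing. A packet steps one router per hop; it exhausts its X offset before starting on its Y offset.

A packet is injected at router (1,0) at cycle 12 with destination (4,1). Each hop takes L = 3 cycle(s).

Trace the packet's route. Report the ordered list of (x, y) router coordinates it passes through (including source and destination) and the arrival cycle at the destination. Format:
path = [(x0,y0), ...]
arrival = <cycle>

t=12: at (1,0)
t=15: at (2,0) after E
t=18: at (3,0) after E
t=21: at (4,0) after E
t=24: at (4,1) after N

path = [(1,0), (2,0), (3,0), (4,0), (4,1)]
arrival = 24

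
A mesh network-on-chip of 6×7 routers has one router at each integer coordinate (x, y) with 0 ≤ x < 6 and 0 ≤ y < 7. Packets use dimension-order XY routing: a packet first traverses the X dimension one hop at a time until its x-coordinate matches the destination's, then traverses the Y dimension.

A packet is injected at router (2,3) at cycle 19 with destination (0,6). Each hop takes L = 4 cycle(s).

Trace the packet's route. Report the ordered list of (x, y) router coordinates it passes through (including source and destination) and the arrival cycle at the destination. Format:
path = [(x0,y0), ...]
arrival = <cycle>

  0. router=(2,3) cycle=19 (inject)
  1. router=(1,3) cycle=23 dir=W
  2. router=(0,3) cycle=27 dir=W
  3. router=(0,4) cycle=31 dir=N
  4. router=(0,5) cycle=35 dir=N
  5. router=(0,6) cycle=39 dir=N

path = [(2,3), (1,3), (0,3), (0,4), (0,5), (0,6)]
arrival = 39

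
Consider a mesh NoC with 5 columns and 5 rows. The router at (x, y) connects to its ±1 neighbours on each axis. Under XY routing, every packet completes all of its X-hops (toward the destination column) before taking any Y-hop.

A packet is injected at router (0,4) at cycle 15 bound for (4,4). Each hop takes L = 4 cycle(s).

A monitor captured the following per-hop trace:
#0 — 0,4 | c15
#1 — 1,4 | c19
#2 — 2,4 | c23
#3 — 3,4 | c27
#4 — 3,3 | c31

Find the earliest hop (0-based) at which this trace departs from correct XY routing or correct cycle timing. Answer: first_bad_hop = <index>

[1] (+1,+0) / 4c ⇒ ok
[2] (+1,+0) / 4c ⇒ ok
[3] (+1,+0) / 4c ⇒ ok
[4] (+0,-1) / 4c ⇒ BAD: Y-move but x=3≠4

first_bad_hop = 4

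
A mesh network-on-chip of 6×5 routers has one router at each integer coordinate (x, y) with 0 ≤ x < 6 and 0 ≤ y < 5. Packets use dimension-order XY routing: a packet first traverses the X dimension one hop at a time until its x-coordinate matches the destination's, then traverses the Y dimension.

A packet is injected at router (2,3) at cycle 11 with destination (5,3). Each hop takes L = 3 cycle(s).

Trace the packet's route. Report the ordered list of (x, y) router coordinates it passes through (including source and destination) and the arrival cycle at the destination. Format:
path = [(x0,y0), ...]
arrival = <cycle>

path = [(2,3), (3,3), (4,3), (5,3)]
arrival = 20

#0 — 2,3 | c11
#1 — 3,3 | c14 | E
#2 — 4,3 | c17 | E
#3 — 5,3 | c20 | E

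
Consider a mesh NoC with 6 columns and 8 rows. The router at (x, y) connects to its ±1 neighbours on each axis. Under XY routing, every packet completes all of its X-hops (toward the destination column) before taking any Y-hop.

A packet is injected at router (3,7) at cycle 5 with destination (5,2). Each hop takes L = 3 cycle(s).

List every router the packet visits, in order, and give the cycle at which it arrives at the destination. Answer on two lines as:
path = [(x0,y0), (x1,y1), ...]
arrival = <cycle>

t=5: at (3,7)
t=8: at (4,7) after E
t=11: at (5,7) after E
t=14: at (5,6) after S
t=17: at (5,5) after S
t=20: at (5,4) after S
t=23: at (5,3) after S
t=26: at (5,2) after S

path = [(3,7), (4,7), (5,7), (5,6), (5,5), (5,4), (5,3), (5,2)]
arrival = 26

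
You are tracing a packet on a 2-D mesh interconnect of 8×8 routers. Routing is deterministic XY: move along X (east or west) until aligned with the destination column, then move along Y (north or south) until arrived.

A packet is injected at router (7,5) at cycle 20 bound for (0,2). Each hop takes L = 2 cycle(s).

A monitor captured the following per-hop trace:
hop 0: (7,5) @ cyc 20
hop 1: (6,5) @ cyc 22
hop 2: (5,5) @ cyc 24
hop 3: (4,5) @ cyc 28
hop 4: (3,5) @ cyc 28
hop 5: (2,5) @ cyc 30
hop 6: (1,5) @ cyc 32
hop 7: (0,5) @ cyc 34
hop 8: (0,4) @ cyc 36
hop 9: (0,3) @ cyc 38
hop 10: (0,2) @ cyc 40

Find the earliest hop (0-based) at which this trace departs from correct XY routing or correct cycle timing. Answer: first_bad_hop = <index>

first_bad_hop = 3

check 1→ d=(-1,0) cyc+2: ok
check 2→ d=(-1,0) cyc+2: ok
check 3→ d=(-1,0) cyc+4: BAD: Δcyc=4≠L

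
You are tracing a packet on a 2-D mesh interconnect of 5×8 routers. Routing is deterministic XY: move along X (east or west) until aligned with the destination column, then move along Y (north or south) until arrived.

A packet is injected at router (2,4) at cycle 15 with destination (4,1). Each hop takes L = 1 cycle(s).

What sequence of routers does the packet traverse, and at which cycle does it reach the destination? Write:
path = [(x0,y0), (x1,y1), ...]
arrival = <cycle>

path = [(2,4), (3,4), (4,4), (4,3), (4,2), (4,1)]
arrival = 20

t=15: at (2,4)
t=16: at (3,4) after E
t=17: at (4,4) after E
t=18: at (4,3) after S
t=19: at (4,2) after S
t=20: at (4,1) after S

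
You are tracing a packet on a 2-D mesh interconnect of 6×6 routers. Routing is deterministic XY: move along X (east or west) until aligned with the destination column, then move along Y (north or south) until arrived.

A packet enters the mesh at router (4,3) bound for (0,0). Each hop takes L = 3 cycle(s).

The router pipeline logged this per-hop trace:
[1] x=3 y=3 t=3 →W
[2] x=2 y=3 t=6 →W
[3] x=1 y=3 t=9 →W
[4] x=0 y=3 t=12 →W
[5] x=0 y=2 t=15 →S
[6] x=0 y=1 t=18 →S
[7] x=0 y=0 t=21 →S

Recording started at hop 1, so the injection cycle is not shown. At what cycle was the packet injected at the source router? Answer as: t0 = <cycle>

The first recorded entry is hop 1 at cycle 3.
So t0 = 3 − 1·3 = 0.

t0 = 0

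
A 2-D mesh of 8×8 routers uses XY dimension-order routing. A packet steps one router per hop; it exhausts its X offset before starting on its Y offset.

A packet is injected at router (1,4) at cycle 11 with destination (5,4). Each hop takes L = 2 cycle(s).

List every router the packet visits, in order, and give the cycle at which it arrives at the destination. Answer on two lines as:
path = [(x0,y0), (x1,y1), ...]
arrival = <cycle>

path = [(1,4), (2,4), (3,4), (4,4), (5,4)]
arrival = 19

hop 0: (1,4) @ cyc 11
hop 1: (2,4) @ cyc 13  [E]
hop 2: (3,4) @ cyc 15  [E]
hop 3: (4,4) @ cyc 17  [E]
hop 4: (5,4) @ cyc 19  [E]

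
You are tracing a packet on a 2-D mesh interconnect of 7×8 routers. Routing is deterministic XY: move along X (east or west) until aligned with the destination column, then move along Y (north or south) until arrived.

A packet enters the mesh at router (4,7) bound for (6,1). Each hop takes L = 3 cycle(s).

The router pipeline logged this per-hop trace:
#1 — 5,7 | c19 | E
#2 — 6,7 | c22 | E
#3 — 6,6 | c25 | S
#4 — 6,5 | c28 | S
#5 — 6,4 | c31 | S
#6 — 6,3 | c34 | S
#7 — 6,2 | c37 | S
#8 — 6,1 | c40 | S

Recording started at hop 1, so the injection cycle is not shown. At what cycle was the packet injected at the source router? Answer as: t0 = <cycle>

t0 = 16

The first recorded entry is hop 1 at cycle 19.
Subtract one hop: t0 = 19 − 3 = 16.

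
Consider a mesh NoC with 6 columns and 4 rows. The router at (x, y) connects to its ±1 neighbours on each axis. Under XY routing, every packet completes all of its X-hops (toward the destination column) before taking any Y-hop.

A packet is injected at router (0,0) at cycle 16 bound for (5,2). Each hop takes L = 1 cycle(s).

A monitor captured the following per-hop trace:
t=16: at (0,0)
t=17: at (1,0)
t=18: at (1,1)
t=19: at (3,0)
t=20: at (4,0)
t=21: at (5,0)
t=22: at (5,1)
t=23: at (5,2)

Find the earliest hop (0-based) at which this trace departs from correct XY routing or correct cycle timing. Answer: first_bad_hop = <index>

first_bad_hop = 2

check 1→ d=(1,0) cyc+1: ok
check 2→ d=(0,1) cyc+1: BAD: Y-move but x=1≠5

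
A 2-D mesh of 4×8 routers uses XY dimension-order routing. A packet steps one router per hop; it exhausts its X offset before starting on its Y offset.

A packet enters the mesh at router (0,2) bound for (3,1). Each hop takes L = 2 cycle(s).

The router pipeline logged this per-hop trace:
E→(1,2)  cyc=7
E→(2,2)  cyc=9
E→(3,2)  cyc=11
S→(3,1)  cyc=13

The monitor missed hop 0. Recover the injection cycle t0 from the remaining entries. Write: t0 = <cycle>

At hop 1 the cycle is 7; in general cyc_k = t0 + kL.
Therefore t0 = 7 − L = 5.

t0 = 5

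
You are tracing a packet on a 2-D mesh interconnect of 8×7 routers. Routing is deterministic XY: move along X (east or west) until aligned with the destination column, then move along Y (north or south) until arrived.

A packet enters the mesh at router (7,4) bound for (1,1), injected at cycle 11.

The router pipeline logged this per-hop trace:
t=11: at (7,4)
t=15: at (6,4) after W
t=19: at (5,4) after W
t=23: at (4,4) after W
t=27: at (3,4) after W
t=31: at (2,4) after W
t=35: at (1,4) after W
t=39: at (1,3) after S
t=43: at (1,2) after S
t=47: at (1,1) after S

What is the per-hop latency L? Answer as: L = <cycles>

L = 4

Between hops 0 and 1 the cycle counter advances 15 − 11 = 4.
Each hop adds L, hence L = 4.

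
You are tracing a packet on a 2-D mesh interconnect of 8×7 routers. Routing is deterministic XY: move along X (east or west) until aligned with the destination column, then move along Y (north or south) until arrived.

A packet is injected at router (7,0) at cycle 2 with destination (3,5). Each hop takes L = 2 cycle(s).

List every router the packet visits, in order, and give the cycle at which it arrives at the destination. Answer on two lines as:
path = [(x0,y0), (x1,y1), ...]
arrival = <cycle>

t=2: at (7,0)
t=4: at (6,0) after W
t=6: at (5,0) after W
t=8: at (4,0) after W
t=10: at (3,0) after W
t=12: at (3,1) after N
t=14: at (3,2) after N
t=16: at (3,3) after N
t=18: at (3,4) after N
t=20: at (3,5) after N

path = [(7,0), (6,0), (5,0), (4,0), (3,0), (3,1), (3,2), (3,3), (3,4), (3,5)]
arrival = 20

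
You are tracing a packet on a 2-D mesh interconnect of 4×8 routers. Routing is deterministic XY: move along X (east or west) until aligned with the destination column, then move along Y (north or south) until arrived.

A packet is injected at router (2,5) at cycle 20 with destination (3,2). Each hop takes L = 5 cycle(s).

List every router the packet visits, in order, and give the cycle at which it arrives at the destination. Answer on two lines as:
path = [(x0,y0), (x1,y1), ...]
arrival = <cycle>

path = [(2,5), (3,5), (3,4), (3,3), (3,2)]
arrival = 40

#0 — 2,5 | c20
#1 — 3,5 | c25 | E
#2 — 3,4 | c30 | S
#3 — 3,3 | c35 | S
#4 — 3,2 | c40 | S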